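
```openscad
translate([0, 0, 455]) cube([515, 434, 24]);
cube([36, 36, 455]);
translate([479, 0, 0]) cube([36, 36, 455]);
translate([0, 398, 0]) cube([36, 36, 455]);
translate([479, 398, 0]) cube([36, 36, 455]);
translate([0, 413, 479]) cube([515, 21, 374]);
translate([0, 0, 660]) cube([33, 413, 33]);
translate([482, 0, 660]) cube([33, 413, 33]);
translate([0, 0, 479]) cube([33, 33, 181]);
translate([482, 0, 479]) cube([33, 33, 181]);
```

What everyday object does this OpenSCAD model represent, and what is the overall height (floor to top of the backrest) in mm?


A chair. The overall height is 853 mm.

A slab on four corner posts with a tall panel at the back — a chair. The seat slab sits at z = 455 with thickness 24, and the 374 mm backrest starts at the seat top, so the overall height is 455 + 24 + 374 = 853 mm.


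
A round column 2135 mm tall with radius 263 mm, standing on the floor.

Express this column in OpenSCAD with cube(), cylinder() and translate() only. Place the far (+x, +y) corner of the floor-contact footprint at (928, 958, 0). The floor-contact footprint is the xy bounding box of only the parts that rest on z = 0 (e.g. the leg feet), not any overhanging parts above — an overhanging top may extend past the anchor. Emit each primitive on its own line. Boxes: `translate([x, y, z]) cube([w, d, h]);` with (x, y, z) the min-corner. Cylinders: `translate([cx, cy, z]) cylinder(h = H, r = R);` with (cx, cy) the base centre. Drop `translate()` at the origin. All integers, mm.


translate([665, 695, 0]) cylinder(h = 2135, r = 263);


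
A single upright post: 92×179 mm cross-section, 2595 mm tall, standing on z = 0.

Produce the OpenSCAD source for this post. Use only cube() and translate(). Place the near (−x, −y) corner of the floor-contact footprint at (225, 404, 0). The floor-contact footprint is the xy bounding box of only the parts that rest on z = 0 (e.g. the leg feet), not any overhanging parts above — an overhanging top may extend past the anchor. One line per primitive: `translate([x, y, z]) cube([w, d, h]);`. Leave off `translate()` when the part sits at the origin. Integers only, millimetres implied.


translate([225, 404, 0]) cube([92, 179, 2595]);


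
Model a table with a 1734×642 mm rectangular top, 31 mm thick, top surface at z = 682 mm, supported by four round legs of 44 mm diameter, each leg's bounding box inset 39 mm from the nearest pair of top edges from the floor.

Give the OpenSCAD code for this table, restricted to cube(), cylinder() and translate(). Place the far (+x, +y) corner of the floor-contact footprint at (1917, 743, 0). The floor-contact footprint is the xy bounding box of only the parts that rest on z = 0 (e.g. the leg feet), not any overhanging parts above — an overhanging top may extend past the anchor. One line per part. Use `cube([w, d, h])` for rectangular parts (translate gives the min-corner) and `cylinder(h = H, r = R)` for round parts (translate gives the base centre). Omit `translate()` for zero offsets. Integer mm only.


translate([222, 140, 651]) cube([1734, 642, 31]);
translate([283, 201, 0]) cylinder(h = 651, r = 22);
translate([1895, 201, 0]) cylinder(h = 651, r = 22);
translate([283, 721, 0]) cylinder(h = 651, r = 22);
translate([1895, 721, 0]) cylinder(h = 651, r = 22);


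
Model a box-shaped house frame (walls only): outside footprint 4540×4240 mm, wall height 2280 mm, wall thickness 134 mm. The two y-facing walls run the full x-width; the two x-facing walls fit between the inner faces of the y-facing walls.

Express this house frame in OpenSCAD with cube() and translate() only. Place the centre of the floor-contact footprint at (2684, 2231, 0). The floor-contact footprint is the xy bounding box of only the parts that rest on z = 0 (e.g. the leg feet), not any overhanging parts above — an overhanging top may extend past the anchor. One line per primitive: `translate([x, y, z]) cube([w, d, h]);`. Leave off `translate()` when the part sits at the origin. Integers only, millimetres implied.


translate([414, 111, 0]) cube([4540, 134, 2280]);
translate([414, 4217, 0]) cube([4540, 134, 2280]);
translate([414, 245, 0]) cube([134, 3972, 2280]);
translate([4820, 245, 0]) cube([134, 3972, 2280]);


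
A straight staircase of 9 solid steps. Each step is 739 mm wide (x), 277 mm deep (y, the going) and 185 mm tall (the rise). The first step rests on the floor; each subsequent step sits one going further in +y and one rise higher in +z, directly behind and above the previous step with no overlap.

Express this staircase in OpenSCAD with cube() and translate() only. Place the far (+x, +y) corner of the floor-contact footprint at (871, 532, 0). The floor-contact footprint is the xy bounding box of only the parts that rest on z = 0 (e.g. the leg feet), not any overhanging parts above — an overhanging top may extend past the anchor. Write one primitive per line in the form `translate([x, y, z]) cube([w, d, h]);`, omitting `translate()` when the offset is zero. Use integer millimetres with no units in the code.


translate([132, 255, 0]) cube([739, 277, 185]);
translate([132, 532, 185]) cube([739, 277, 185]);
translate([132, 809, 370]) cube([739, 277, 185]);
translate([132, 1086, 555]) cube([739, 277, 185]);
translate([132, 1363, 740]) cube([739, 277, 185]);
translate([132, 1640, 925]) cube([739, 277, 185]);
translate([132, 1917, 1110]) cube([739, 277, 185]);
translate([132, 2194, 1295]) cube([739, 277, 185]);
translate([132, 2471, 1480]) cube([739, 277, 185]);


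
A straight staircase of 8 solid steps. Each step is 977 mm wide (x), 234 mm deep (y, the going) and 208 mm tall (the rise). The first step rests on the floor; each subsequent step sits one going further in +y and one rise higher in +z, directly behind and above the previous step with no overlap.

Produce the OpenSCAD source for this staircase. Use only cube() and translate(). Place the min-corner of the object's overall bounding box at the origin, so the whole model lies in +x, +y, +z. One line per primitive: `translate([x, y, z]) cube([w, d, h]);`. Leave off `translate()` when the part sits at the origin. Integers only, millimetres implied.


cube([977, 234, 208]);
translate([0, 234, 208]) cube([977, 234, 208]);
translate([0, 468, 416]) cube([977, 234, 208]);
translate([0, 702, 624]) cube([977, 234, 208]);
translate([0, 936, 832]) cube([977, 234, 208]);
translate([0, 1170, 1040]) cube([977, 234, 208]);
translate([0, 1404, 1248]) cube([977, 234, 208]);
translate([0, 1638, 1456]) cube([977, 234, 208]);


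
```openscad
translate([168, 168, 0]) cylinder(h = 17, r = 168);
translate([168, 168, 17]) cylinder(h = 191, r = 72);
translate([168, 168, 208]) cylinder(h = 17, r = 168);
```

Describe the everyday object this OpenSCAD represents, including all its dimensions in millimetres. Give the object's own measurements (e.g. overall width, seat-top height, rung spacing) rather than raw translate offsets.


A spool: two coaxial disc flanges of radius 168 mm and thickness 17 mm, joined by a core cylinder of radius 72 mm and height 191 mm. The lower flange rests on z = 0 and the three cylinders share a vertical axis.


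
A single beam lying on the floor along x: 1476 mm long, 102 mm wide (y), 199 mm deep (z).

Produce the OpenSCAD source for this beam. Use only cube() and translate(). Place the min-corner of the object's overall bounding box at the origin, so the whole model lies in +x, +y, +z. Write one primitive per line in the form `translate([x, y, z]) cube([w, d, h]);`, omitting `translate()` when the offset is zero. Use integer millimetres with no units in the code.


cube([1476, 102, 199]);


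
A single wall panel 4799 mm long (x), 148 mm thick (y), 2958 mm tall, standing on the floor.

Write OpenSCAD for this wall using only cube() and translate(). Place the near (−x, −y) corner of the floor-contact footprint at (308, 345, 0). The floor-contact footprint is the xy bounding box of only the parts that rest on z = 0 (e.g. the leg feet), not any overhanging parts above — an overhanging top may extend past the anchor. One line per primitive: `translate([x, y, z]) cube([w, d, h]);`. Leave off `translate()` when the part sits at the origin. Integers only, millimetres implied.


translate([308, 345, 0]) cube([4799, 148, 2958]);


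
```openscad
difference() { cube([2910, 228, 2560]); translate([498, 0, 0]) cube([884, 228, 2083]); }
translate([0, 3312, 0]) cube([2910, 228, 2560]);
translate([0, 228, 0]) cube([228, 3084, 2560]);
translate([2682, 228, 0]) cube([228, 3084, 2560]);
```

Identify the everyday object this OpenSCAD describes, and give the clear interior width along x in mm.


A single room. The interior width is 2454 mm.

Four walls enclosing a rectangle with a door in the front wall — a room. Outside width 2910 minus two 228 mm walls gives 2454 mm.


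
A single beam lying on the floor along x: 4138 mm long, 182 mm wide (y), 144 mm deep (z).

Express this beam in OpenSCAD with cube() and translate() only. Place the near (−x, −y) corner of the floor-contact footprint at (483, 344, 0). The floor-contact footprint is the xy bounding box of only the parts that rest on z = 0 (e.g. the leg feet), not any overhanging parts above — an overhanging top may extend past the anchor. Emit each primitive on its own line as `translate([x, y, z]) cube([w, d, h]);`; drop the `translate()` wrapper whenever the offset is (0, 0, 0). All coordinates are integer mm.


translate([483, 344, 0]) cube([4138, 182, 144]);


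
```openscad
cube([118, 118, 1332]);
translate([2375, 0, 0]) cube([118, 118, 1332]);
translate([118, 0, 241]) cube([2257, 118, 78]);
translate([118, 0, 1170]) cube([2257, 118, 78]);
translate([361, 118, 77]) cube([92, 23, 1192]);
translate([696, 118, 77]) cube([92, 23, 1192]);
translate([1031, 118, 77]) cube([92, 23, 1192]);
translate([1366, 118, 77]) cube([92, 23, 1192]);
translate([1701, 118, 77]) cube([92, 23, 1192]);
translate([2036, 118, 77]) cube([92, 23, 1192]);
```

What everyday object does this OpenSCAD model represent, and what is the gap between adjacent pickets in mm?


A fence section. The picket gap is 243 mm.

Two posts, two rails, 6 pickets — a fence section. Span 2257 mm holds 6 pickets of 92 mm with 7 equal gaps: ⌊(2257 − 6·92) / 7⌋ = 243 mm.


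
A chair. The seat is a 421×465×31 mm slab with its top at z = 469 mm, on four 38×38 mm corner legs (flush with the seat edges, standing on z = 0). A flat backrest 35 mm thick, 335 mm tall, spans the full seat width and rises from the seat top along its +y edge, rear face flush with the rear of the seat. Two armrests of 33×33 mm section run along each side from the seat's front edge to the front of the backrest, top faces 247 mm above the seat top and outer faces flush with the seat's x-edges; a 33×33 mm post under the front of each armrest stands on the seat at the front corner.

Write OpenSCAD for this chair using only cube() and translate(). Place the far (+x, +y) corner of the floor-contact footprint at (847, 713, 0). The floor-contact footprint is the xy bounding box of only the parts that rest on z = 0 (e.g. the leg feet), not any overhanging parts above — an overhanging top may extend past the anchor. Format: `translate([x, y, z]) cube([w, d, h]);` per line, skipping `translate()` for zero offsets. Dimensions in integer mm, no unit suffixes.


translate([426, 248, 438]) cube([421, 465, 31]);
translate([426, 248, 0]) cube([38, 38, 438]);
translate([809, 248, 0]) cube([38, 38, 438]);
translate([426, 675, 0]) cube([38, 38, 438]);
translate([809, 675, 0]) cube([38, 38, 438]);
translate([426, 678, 469]) cube([421, 35, 335]);
translate([426, 248, 683]) cube([33, 430, 33]);
translate([814, 248, 683]) cube([33, 430, 33]);
translate([426, 248, 469]) cube([33, 33, 214]);
translate([814, 248, 469]) cube([33, 33, 214]);


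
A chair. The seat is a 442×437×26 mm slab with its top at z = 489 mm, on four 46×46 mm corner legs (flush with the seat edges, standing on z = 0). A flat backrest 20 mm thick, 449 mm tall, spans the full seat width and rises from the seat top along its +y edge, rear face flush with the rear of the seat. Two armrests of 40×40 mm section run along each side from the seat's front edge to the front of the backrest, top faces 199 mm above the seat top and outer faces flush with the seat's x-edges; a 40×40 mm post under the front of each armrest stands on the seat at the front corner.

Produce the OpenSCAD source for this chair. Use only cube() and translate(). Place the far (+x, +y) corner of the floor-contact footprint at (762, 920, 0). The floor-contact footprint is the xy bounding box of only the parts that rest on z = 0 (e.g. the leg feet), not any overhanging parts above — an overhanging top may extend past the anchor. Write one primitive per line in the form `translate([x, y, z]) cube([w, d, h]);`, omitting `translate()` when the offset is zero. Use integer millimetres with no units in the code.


// leg_h = 489 - 26 = 463
// arm post h = 199 - 40 = 159
translate([320, 483, 463]) cube([442, 437, 26]);
translate([320, 483, 0]) cube([46, 46, 463]);
translate([716, 483, 0]) cube([46, 46, 463]);
translate([320, 874, 0]) cube([46, 46, 463]);
translate([716, 874, 0]) cube([46, 46, 463]);
translate([320, 900, 489]) cube([442, 20, 449]);
translate([320, 483, 648]) cube([40, 417, 40]);
translate([722, 483, 648]) cube([40, 417, 40]);
translate([320, 483, 489]) cube([40, 40, 159]);
translate([722, 483, 489]) cube([40, 40, 159]);


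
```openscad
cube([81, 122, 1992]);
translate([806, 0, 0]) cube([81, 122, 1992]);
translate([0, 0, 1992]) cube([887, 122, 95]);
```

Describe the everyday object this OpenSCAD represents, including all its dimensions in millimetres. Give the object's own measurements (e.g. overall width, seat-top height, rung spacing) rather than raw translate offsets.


A door frame. The clear opening is 725 mm wide and 1992 mm high. Two 81 mm wide jambs, 122 mm deep, stand either side of the opening from the floor to the top of the opening. A 95 mm thick head sits across the top of both jambs, spanning the full outside width of the frame.


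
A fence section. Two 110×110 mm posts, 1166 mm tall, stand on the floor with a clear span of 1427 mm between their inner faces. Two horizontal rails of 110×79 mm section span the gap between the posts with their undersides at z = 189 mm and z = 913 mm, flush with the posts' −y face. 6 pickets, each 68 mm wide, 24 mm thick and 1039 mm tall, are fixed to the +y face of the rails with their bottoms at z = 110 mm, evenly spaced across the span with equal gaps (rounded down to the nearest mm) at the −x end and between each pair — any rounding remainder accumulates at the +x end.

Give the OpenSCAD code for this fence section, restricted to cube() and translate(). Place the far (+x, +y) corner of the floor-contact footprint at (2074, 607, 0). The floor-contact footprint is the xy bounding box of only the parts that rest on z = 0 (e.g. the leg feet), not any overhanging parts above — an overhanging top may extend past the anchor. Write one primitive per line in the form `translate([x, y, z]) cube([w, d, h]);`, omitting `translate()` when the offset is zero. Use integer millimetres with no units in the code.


translate([427, 497, 0]) cube([110, 110, 1166]);
translate([1964, 497, 0]) cube([110, 110, 1166]);
translate([537, 497, 189]) cube([1427, 110, 79]);
translate([537, 497, 913]) cube([1427, 110, 79]);
translate([682, 607, 110]) cube([68, 24, 1039]);
translate([895, 607, 110]) cube([68, 24, 1039]);
translate([1108, 607, 110]) cube([68, 24, 1039]);
translate([1321, 607, 110]) cube([68, 24, 1039]);
translate([1534, 607, 110]) cube([68, 24, 1039]);
translate([1747, 607, 110]) cube([68, 24, 1039]);


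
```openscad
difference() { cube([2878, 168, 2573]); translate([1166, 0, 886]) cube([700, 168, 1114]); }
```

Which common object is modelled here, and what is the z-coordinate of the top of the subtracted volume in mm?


A wall with a window opening. The window head height is 2000 mm.

A wall with a rectangular opening subtracted — a window. Sill at z = 886, opening 1114 mm tall, so the head is at 886 + 1114 = 2000 mm.


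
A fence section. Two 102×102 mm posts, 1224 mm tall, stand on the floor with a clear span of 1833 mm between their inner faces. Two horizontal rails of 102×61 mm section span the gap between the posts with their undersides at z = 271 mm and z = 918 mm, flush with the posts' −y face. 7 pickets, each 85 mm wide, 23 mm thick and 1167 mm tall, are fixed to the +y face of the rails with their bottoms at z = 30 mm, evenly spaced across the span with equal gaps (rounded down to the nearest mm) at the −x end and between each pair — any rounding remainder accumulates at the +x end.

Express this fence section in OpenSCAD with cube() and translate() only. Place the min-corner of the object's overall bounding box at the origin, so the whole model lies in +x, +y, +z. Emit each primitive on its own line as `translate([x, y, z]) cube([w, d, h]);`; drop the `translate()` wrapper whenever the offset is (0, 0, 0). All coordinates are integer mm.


cube([102, 102, 1224]);
translate([1935, 0, 0]) cube([102, 102, 1224]);
translate([102, 0, 271]) cube([1833, 102, 61]);
translate([102, 0, 918]) cube([1833, 102, 61]);
translate([256, 102, 30]) cube([85, 23, 1167]);
translate([495, 102, 30]) cube([85, 23, 1167]);
translate([734, 102, 30]) cube([85, 23, 1167]);
translate([973, 102, 30]) cube([85, 23, 1167]);
translate([1212, 102, 30]) cube([85, 23, 1167]);
translate([1451, 102, 30]) cube([85, 23, 1167]);
translate([1690, 102, 30]) cube([85, 23, 1167]);


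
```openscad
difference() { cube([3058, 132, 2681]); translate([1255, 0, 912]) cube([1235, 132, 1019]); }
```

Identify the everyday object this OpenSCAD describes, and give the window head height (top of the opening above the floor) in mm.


A wall with a window opening. The window head height is 1931 mm.

A wall with a rectangular opening subtracted — a window. Sill at z = 912, opening 1019 mm tall, so the head is at 912 + 1019 = 1931 mm.


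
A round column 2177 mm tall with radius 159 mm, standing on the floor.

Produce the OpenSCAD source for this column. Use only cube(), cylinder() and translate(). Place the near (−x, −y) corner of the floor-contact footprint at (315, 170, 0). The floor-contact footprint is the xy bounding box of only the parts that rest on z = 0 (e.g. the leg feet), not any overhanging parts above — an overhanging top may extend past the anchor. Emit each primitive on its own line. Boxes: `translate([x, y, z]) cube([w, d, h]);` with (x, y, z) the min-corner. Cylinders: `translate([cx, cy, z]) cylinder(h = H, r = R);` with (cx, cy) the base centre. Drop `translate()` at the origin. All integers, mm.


translate([474, 329, 0]) cylinder(h = 2177, r = 159);


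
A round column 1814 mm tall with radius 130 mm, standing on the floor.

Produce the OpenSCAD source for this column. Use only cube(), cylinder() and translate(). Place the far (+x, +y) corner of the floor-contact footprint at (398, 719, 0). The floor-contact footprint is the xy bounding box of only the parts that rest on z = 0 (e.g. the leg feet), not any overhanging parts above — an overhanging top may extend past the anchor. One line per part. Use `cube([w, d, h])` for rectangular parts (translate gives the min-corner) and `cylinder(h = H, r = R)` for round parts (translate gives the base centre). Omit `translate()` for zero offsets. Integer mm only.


translate([268, 589, 0]) cylinder(h = 1814, r = 130);


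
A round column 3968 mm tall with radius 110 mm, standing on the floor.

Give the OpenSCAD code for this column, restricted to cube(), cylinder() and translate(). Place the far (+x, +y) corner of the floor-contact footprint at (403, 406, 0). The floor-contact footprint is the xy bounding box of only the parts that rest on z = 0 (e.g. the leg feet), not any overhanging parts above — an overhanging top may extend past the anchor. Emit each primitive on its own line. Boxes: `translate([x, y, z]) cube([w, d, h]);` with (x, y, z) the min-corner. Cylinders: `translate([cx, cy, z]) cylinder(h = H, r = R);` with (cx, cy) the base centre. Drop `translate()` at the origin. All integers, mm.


translate([293, 296, 0]) cylinder(h = 3968, r = 110);


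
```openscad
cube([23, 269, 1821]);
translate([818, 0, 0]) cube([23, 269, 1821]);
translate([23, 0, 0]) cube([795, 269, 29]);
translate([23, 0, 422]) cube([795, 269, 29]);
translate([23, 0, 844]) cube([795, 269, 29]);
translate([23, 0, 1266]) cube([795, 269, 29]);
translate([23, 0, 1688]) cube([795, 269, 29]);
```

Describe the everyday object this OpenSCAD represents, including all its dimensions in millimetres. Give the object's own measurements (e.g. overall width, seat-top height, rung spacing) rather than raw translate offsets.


An open bookshelf. Two side panels, each 23 mm thick, 269 mm deep and 1821 mm tall, stand 841 mm apart (outside-to-outside). Between them sit 5 shelves, each 29 mm thick and 269 mm deep, spanning the full gap between the sides. The bottom shelf rests on the floor (its underside at z = 0) and the clear gap between one shelf's top and the next shelf's underside is 393 mm.


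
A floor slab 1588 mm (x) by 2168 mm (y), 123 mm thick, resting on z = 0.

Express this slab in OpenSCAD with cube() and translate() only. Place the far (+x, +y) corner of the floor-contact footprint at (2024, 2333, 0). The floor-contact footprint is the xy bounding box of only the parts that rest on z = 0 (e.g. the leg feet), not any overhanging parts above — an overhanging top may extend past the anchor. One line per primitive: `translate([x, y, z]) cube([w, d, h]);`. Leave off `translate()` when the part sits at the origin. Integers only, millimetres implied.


translate([436, 165, 0]) cube([1588, 2168, 123]);


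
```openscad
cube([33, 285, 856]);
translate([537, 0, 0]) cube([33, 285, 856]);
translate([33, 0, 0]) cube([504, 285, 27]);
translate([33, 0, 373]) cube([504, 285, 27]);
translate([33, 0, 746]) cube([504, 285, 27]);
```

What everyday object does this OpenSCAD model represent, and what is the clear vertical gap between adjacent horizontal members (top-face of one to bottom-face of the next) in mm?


A bookshelf. The clear shelf gap is 346 mm.

Two tall side panels with 3 horizontal boards between them — a bookshelf. The first two shelf undersides are at z = 0 and z = 373; with shelf thickness 27, the clear gap is 373 − 0 − 27 = 346 mm.


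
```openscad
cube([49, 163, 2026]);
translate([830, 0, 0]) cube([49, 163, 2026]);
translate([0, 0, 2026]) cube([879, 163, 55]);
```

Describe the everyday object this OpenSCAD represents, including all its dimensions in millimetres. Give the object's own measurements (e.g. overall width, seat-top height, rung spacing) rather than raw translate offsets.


A door frame. The clear opening is 781 mm wide and 2026 mm high. Two 49 mm wide jambs, 163 mm deep, stand either side of the opening from the floor to the top of the opening. A 55 mm thick head sits across the top of both jambs, spanning the full outside width of the frame.


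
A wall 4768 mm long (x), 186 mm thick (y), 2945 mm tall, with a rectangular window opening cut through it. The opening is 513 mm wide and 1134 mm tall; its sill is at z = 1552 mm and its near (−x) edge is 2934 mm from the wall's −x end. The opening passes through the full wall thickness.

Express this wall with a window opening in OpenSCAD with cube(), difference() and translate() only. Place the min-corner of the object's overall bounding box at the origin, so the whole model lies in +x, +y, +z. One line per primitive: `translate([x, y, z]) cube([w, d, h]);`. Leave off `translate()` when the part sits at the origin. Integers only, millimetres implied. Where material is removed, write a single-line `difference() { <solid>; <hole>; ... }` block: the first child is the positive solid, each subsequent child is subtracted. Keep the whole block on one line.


difference() { cube([4768, 186, 2945]); translate([2934, 0, 1552]) cube([513, 186, 1134]); }


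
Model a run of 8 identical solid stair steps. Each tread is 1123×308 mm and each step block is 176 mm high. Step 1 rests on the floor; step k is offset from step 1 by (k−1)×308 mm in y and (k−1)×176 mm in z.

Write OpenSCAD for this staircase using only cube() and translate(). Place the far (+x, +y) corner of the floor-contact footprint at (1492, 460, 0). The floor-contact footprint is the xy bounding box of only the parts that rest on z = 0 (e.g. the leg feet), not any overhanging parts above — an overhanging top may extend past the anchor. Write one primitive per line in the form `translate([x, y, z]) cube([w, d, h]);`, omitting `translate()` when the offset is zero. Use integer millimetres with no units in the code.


translate([369, 152, 0]) cube([1123, 308, 176]);
translate([369, 460, 176]) cube([1123, 308, 176]);
translate([369, 768, 352]) cube([1123, 308, 176]);
translate([369, 1076, 528]) cube([1123, 308, 176]);
translate([369, 1384, 704]) cube([1123, 308, 176]);
translate([369, 1692, 880]) cube([1123, 308, 176]);
translate([369, 2000, 1056]) cube([1123, 308, 176]);
translate([369, 2308, 1232]) cube([1123, 308, 176]);


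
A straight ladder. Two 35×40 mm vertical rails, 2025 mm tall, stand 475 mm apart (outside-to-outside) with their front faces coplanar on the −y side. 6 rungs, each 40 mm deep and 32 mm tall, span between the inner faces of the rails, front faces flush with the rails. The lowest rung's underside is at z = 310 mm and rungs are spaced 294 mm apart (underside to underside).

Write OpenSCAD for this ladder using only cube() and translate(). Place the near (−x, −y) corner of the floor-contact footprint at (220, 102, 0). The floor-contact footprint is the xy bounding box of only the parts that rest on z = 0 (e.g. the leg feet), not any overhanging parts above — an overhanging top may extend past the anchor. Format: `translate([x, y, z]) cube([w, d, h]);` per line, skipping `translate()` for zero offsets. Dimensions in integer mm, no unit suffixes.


// rung span = 475 - 2*35 = 405
// rung[k] z = 310 + k*294
translate([220, 102, 0]) cube([35, 40, 2025]);
translate([660, 102, 0]) cube([35, 40, 2025]);
translate([255, 102, 310]) cube([405, 40, 32]);
translate([255, 102, 604]) cube([405, 40, 32]);
translate([255, 102, 898]) cube([405, 40, 32]);
translate([255, 102, 1192]) cube([405, 40, 32]);
translate([255, 102, 1486]) cube([405, 40, 32]);
translate([255, 102, 1780]) cube([405, 40, 32]);


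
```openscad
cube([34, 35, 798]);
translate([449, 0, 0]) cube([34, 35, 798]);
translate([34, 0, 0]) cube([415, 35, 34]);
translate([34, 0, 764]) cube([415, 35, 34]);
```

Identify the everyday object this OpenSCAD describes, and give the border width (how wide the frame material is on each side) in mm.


A picture frame. The border width is 34 mm.

Four thin pieces enclosing a rectangular opening — a picture frame. The two full-height stiles are 798 mm tall; the top rail sits at z = 764 and is 34 mm tall, so the border above the opening is 798 − 764 = 34 mm, matching the stile x-width.


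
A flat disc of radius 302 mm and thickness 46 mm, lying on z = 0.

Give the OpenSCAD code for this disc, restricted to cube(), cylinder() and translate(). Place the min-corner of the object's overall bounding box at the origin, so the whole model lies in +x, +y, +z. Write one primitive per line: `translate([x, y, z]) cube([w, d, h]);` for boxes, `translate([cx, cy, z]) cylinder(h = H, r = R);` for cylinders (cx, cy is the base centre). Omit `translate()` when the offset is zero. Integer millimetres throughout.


translate([302, 302, 0]) cylinder(h = 46, r = 302);


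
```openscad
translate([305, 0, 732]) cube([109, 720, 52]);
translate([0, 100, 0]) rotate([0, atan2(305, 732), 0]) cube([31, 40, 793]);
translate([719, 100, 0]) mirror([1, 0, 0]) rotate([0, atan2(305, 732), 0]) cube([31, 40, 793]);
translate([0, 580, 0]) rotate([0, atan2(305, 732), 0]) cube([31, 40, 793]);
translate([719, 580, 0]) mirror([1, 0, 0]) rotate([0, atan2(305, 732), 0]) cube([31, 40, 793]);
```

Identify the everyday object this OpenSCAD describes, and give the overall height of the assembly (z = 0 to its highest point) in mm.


A sawhorse. The overall height is 784 mm.

A beam across two mirrored pairs of raked legs — a sawhorse. The beam's underside is at z = 732 (matching the legs' vertical rise in atan2(305, 732)) and the beam is 52 mm tall, so its top is at 732 + 52 = 784 mm. The raked legs top out at the beam's underside, so that is the highest point.


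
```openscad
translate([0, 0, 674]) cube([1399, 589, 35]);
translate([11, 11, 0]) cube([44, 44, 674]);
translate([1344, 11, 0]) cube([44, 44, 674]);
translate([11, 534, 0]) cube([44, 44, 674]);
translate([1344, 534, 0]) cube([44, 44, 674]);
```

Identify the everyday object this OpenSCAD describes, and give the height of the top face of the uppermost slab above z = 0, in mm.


A table. The table height is 709 mm.

A 1399×589×35 slab sits at z = 674 on four 44 mm square posts — a table. The top surface is at 674 + 35 = 709 mm.


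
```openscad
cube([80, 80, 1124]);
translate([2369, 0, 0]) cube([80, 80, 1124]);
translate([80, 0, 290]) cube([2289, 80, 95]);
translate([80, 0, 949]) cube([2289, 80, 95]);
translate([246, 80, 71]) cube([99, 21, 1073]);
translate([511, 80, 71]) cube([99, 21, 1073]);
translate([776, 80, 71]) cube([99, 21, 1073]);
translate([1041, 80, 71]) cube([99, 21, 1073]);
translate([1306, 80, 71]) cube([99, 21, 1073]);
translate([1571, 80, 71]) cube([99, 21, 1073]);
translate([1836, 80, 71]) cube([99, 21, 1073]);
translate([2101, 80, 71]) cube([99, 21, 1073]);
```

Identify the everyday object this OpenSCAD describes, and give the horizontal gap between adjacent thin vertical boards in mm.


A fence section. The picket gap is 166 mm.

Two posts, two rails, 8 pickets — a fence section. Span 2289 mm holds 8 pickets of 99 mm with 9 equal gaps: ⌊(2289 − 8·99) / 9⌋ = 166 mm.


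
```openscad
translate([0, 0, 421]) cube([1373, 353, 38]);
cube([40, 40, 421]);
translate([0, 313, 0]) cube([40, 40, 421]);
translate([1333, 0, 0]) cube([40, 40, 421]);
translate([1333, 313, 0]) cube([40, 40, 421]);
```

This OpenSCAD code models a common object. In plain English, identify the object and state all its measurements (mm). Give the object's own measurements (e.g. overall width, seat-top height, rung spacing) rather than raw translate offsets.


A bench: a 1373×353 mm seat slab, 38 mm thick, top at z = 459 mm, on four 40×40 mm square legs flush with the seat corners and standing on z = 0.


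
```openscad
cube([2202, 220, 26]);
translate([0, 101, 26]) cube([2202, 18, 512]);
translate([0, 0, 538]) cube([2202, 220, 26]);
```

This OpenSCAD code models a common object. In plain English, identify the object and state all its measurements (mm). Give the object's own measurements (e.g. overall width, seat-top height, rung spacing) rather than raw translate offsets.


An I-beam lying along x, 2202 mm long. Overall section height 564 mm. Two flanges 220 mm wide (y) and 26 mm thick, one on the floor and one at the top; a web 18 mm thick runs between them, centred on the flange width.


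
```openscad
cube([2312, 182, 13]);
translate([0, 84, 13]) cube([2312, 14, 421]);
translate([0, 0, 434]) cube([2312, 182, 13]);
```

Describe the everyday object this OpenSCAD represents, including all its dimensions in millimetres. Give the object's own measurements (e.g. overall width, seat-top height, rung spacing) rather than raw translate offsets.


An I-beam lying along x, 2312 mm long. Overall section height 447 mm. Two flanges 182 mm wide (y) and 13 mm thick, one on the floor and one at the top; a web 14 mm thick runs between them, centred on the flange width.


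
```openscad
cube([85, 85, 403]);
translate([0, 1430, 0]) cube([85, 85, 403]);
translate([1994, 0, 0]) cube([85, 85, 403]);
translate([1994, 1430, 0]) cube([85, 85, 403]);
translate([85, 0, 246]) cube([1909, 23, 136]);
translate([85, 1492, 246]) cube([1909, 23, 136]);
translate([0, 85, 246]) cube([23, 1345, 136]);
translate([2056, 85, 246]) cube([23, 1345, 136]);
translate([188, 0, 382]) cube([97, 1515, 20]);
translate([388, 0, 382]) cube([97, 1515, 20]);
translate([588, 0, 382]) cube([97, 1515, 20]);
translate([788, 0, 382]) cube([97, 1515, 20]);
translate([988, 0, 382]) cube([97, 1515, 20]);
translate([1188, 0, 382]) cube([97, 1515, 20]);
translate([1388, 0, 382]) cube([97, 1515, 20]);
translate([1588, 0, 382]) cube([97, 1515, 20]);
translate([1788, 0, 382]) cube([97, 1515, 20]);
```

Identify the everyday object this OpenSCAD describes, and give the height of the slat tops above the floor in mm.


A bed frame. The slat-top height is 402 mm.

Four posts, four rails, and a row of slats — a bed frame. Slats sit on the rails at z = 246 + 136 = 382; with slat thickness 20, the top is 402 mm.


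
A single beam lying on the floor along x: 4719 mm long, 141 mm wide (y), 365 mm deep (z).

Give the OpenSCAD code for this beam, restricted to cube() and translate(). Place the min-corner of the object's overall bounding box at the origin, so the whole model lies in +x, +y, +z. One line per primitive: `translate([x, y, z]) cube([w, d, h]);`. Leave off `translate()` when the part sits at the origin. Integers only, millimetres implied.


cube([4719, 141, 365]);


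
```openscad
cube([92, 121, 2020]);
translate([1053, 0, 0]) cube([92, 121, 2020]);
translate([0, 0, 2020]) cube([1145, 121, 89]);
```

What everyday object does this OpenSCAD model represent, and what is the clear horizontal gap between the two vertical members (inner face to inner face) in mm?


A door frame. The clear opening width is 961 mm.

Two 2020 mm tall posts with a header on top — a door frame. The left jamb is 92 mm wide at x = 0; the right jamb starts at x = 1053. The clear opening is 1053 − 92 = 961 mm.


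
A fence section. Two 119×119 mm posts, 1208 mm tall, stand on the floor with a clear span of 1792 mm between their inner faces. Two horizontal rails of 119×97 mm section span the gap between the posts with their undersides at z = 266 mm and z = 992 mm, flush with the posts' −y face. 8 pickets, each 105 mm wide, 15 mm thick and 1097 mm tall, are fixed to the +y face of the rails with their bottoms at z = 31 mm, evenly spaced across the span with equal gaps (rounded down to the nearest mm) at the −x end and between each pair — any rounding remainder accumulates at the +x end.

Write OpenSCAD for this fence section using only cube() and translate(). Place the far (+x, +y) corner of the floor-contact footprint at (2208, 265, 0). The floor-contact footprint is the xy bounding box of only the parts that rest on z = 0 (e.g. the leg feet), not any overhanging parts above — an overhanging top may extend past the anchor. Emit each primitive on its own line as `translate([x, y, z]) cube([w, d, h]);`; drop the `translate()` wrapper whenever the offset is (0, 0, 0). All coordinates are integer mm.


translate([178, 146, 0]) cube([119, 119, 1208]);
translate([2089, 146, 0]) cube([119, 119, 1208]);
translate([297, 146, 266]) cube([1792, 119, 97]);
translate([297, 146, 992]) cube([1792, 119, 97]);
translate([402, 265, 31]) cube([105, 15, 1097]);
translate([612, 265, 31]) cube([105, 15, 1097]);
translate([822, 265, 31]) cube([105, 15, 1097]);
translate([1032, 265, 31]) cube([105, 15, 1097]);
translate([1242, 265, 31]) cube([105, 15, 1097]);
translate([1452, 265, 31]) cube([105, 15, 1097]);
translate([1662, 265, 31]) cube([105, 15, 1097]);
translate([1872, 265, 31]) cube([105, 15, 1097]);


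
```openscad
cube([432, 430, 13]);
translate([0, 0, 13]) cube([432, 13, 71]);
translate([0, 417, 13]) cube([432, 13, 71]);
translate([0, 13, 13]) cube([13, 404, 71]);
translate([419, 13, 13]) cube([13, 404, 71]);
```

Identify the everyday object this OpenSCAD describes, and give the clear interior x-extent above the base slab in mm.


An open box. The internal width is 406 mm.

A 432×430 base slab with four walls standing on it — an open box. The base is 432 mm wide and the walls are 13 mm thick, so the internal width is 432 − 2 × 13 = 406 mm.


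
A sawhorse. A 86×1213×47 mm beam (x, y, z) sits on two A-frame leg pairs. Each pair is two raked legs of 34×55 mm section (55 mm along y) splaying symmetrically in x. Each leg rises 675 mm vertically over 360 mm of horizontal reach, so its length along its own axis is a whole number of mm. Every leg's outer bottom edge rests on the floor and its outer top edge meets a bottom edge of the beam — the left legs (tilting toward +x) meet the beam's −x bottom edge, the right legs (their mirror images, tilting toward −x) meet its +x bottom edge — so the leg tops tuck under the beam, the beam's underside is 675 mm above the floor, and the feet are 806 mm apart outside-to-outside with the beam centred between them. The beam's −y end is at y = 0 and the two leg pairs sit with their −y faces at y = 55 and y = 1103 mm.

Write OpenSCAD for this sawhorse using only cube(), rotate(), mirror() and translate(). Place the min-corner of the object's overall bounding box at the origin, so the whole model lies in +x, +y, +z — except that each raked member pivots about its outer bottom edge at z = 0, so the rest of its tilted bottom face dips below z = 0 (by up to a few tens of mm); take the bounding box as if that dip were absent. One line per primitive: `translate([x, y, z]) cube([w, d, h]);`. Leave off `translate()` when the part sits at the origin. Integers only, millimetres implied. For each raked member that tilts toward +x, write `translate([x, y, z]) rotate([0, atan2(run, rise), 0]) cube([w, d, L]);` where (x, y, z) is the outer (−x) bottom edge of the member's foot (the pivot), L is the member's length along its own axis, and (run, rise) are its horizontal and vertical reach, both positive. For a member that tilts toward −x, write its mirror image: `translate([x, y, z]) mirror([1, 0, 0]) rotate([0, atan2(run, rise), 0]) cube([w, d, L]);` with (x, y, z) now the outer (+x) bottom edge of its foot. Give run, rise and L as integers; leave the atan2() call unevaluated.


// leg length = √(360² + 675²) = 765
// right-leg outer foot x = 2·360 + 86 = 806
// beam min-corner = (360, 0, 675)
translate([360, 0, 675]) cube([86, 1213, 47]);
translate([0, 55, 0]) rotate([0, atan2(360, 675), 0]) cube([34, 55, 765]);
translate([806, 55, 0]) mirror([1, 0, 0]) rotate([0, atan2(360, 675), 0]) cube([34, 55, 765]);
translate([0, 1103, 0]) rotate([0, atan2(360, 675), 0]) cube([34, 55, 765]);
translate([806, 1103, 0]) mirror([1, 0, 0]) rotate([0, atan2(360, 675), 0]) cube([34, 55, 765]);


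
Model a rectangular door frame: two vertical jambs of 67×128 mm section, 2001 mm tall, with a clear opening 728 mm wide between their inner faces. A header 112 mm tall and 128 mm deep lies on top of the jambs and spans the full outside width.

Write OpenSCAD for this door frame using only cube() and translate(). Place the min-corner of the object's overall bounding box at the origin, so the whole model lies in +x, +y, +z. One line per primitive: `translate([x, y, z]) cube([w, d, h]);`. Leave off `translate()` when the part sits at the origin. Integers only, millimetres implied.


cube([67, 128, 2001]);
translate([795, 0, 0]) cube([67, 128, 2001]);
translate([0, 0, 2001]) cube([862, 128, 112]);


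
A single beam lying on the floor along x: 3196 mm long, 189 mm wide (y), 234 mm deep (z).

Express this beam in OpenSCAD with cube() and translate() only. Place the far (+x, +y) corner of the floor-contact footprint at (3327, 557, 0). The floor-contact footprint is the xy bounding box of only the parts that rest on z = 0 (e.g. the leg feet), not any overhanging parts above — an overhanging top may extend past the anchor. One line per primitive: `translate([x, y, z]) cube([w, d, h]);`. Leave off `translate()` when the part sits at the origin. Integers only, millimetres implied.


translate([131, 368, 0]) cube([3196, 189, 234]);


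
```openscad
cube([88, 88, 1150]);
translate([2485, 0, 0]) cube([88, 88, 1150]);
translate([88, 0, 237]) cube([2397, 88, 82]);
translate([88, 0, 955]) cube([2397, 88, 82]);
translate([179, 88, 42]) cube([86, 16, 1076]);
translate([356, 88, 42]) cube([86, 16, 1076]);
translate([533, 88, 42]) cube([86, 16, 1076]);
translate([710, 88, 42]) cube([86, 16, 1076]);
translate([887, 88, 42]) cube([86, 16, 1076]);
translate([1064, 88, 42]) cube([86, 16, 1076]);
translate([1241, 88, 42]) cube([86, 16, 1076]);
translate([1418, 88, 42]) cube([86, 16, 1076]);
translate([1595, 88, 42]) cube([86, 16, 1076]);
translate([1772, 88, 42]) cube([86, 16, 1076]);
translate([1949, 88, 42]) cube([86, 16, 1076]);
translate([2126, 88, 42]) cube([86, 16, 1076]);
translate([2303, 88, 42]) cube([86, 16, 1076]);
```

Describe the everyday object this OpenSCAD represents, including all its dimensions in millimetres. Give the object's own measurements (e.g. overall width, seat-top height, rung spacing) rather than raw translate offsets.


A fence section. Two 88×88 mm posts, 1150 mm tall, stand on the floor with a clear span of 2397 mm between their inner faces. Two horizontal rails of 88×82 mm section span the gap between the posts with their undersides at z = 237 mm and z = 955 mm, flush with the posts' −y face. 13 pickets, each 86 mm wide, 16 mm thick and 1076 mm tall, are fixed to the +y face of the rails with their bottoms at z = 42 mm, spaced across the span with a 91 mm gap after the −x post and between neighbouring pickets, with 96 mm left before the +x post.
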